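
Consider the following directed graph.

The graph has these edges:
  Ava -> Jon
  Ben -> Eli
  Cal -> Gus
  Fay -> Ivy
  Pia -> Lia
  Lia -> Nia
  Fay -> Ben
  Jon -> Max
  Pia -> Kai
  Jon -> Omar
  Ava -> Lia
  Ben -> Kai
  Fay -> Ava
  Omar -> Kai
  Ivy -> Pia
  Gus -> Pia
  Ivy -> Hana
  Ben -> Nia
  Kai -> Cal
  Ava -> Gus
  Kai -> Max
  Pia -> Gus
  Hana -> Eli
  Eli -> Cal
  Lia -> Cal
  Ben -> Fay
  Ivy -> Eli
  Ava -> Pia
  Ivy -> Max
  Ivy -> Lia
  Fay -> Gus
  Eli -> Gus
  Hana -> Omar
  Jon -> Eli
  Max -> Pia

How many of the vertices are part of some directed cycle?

8

A vertex is on a directed cycle iff it belongs to a strongly connected component of size ≥ 2 (or has a self-loop).
The vertices on cycles are {Ben, Cal, Fay, Gus, Kai, Lia, Max, Pia} — 8 in total.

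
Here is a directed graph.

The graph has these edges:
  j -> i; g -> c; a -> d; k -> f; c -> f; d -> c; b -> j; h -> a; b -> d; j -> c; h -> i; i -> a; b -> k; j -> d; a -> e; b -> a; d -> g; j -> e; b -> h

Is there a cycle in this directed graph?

DFS with white/gray/black marking, starting from d:
d gray
  g gray
    c gray
      f gray
      f black
    c black
  g black
  d→c: c black — skip
d black
a gray
  e gray
  e black
  a→d: d black — skip
a black
b gray
  h gray
    h→a: a black — skip
    i gray
      i→a: a black — skip
    i black
  h black
  b→d: d black — skip
  k gray
    k→f: f black — skip
  k black
  j gray
    j→i: i black — skip
    j→e: e black — skip
    j→c: c black — skip
    j→d: d black — skip
  j black
  b→a: a black — skip
b black
Every edge goes to a white or black vertex — no back edge, so the graph is acyclic.

No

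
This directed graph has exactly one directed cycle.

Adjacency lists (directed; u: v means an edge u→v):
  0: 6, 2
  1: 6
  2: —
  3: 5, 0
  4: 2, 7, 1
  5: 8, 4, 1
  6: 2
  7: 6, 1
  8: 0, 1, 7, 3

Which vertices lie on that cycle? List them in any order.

3, 5, 8

DFS with gray/black marking from 3:
3 gray
  5 gray
    8 gray
      0 gray
        6 gray
          2 gray
          2 black
        6 black
        0→2: 2 black — skip
      0 black
      1 gray
        1→6: 6 black — skip
      1 black
      7 gray
        7→6: 6 black — skip
        7→1: 1 black — skip
      7 black
      8→3: 3 is gray → back edge
Back edge closes the cycle 3 → 5 → 8 → 3; its vertices are {3, 5, 8}.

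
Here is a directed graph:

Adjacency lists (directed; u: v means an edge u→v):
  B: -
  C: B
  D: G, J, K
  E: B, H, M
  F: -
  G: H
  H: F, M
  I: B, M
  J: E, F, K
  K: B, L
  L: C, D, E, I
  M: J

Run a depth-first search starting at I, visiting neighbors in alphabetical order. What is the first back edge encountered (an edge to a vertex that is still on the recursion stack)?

H->M

DFS from I (visiting neighbors in alphabetical order); mark gray on enter, black on exit:
I gray
  B gray
  B black
  M gray
    J gray
      E gray
        E→B: B black — skip
        H gray
          F gray
          F black
          H→M: M is gray → back edge
First back edge: H → M.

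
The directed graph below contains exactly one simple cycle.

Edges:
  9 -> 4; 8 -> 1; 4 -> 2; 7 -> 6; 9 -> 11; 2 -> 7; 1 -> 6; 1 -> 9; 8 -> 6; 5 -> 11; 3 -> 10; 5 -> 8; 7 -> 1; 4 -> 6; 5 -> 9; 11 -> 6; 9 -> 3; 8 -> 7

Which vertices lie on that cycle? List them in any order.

1, 2, 4, 7, 9

DFS with gray/black marking from 9:
9 gray
  3 gray
    10 gray
    10 black
  3 black
  4 gray
    2 gray
      7 gray
        1 gray
          6 gray
          6 black
          1→9: 9 is gray → back edge
Back edge closes the cycle 9 → 4 → 2 → 7 → 1 → 9; its vertices are {1, 2, 4, 7, 9}.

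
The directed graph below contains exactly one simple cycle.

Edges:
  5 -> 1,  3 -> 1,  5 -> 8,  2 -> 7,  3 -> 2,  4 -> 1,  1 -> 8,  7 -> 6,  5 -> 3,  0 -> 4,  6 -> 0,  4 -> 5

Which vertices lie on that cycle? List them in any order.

0, 2, 3, 4, 5, 6, 7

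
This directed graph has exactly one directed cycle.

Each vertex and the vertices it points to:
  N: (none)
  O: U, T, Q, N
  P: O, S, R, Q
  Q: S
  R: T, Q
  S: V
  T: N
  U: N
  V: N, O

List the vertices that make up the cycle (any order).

O, Q, S, V

DFS with gray/black marking from O:
O gray
  U gray
    N gray
    N black
  U black
  T gray
    T→N: N black — skip
  T black
  Q gray
    S gray
      V gray
        V→N: N black — skip
        V→O: O is gray → back edge
Back edge closes the cycle O → Q → S → V → O; its vertices are {O, Q, S, V}.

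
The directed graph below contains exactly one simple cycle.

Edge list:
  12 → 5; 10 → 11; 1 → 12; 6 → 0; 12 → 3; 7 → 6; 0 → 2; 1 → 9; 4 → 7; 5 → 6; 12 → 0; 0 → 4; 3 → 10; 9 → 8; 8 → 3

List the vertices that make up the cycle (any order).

0, 4, 6, 7

DFS with gray/black marking from 0:
0 gray
  4 gray
    7 gray
      6 gray
        6→0: 0 is gray → back edge
Back edge closes the cycle 0 → 4 → 7 → 6 → 0; its vertices are {0, 4, 6, 7}.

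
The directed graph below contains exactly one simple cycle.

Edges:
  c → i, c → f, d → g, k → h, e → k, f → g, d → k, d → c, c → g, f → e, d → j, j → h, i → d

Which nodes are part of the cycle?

c, d, i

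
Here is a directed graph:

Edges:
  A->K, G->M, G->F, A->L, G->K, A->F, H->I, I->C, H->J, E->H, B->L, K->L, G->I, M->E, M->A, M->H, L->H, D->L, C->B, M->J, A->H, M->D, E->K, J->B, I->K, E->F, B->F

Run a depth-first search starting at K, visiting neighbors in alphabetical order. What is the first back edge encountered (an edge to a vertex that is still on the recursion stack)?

DFS from K (visiting neighbors in alphabetical order); mark gray on enter, black on exit:
K gray
  L gray
    H gray
      I gray
        C gray
          B gray
            F gray
            F black
            B→L: L is gray → back edge
First back edge: B → L.

B→L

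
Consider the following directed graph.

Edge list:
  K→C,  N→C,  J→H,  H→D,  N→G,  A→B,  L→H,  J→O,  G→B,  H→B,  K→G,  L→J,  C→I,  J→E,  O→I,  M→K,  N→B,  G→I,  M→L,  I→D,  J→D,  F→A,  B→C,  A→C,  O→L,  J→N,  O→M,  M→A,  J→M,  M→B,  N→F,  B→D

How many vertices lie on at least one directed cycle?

A vertex is on a directed cycle iff it belongs to a strongly connected component of size ≥ 2 (or has a self-loop).
The vertices on cycles are {J, L, M, O} — 4 in total.

4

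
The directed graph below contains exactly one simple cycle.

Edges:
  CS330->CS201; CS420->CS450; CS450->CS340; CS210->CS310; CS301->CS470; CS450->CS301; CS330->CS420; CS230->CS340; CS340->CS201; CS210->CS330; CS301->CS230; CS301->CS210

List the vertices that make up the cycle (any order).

DFS with gray/black marking from CS450:
CS450 gray
  CS301 gray
    CS470 gray
    CS470 black
    CS230 gray
      CS340 gray
        CS201 gray
        CS201 black
      CS340 black
    CS230 black
    CS210 gray
      CS310 gray
      CS310 black
      CS330 gray
        CS330→CS201: CS201 black — skip
        CS420 gray
          CS420→CS450: CS450 is gray → back edge
Back edge closes the cycle CS450 → CS301 → CS210 → CS330 → CS420 → CS450; its vertices are {CS210, CS301, CS330, CS420, CS450}.

CS210, CS301, CS330, CS420, CS450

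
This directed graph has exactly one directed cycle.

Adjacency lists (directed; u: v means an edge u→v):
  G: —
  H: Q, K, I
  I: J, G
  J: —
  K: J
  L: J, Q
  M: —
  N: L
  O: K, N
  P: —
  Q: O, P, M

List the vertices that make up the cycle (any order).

L, N, O, Q

DFS with gray/black marking from Q:
Q gray
  O gray
    K gray
      J gray
      J black
    K black
    N gray
      L gray
        L→J: J black — skip
        L→Q: Q is gray → back edge
Back edge closes the cycle Q → O → N → L → Q; its vertices are {L, N, O, Q}.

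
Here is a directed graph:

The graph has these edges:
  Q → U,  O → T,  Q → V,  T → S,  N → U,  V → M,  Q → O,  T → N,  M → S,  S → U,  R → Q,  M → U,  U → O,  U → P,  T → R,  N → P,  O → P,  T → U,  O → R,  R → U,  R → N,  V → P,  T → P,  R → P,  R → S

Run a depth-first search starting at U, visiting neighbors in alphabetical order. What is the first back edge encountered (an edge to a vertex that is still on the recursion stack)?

N->U

DFS from U (visiting neighbors in alphabetical order); mark gray on enter, black on exit:
U gray
  O gray
    P gray
    P black
    R gray
      N gray
        N→P: P black — skip
        N→U: U is gray → back edge
First back edge: N → U.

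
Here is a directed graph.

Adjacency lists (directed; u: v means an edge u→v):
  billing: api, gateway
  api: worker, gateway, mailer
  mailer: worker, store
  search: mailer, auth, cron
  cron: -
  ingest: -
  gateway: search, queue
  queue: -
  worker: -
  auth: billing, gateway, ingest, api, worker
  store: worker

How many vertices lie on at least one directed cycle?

A vertex is on a directed cycle iff it belongs to a strongly connected component of size ≥ 2 (or has a self-loop).
The vertices on cycles are {api, auth, search, billing, gateway} — 5 in total.

5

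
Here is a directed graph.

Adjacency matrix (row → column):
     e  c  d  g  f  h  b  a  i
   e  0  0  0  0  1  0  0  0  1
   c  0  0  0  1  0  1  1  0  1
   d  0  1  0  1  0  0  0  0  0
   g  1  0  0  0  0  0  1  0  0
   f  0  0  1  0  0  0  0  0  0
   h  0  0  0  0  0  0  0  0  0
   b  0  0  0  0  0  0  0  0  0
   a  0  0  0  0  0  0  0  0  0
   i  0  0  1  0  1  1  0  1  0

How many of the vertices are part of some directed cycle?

6

A vertex is on a directed cycle iff it belongs to a strongly connected component of size ≥ 2 (or has a self-loop).
The vertices on cycles are {c, d, e, f, g, i} — 6 in total.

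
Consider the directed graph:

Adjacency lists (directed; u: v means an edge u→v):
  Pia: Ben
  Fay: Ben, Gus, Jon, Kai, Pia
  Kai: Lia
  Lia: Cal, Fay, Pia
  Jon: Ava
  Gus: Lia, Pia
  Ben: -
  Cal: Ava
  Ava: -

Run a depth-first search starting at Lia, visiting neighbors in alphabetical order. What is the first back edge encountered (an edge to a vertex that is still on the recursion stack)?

Gus->Lia

DFS from Lia (visiting neighbors in alphabetical order); mark gray on enter, black on exit:
Lia gray
  Cal gray
    Ava gray
    Ava black
  Cal black
  Fay gray
    Ben gray
    Ben black
    Gus gray
      Gus→Lia: Lia is gray → back edge
First back edge: Gus → Lia.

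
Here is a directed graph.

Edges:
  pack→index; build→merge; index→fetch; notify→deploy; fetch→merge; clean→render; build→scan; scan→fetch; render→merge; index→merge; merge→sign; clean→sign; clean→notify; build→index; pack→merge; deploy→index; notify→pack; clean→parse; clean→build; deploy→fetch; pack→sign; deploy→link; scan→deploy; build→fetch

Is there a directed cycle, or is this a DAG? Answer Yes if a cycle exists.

DFS with white/gray/black marking, starting from link:
link gray
link black
pack gray
  sign gray
  sign black
  index gray
    fetch gray
      merge gray
        merge→sign: sign black — skip
      merge black
    fetch black
    index→merge: merge black — skip
  index black
  pack→merge: merge black — skip
pack black
notify gray
  deploy gray
    deploy→link: link black — skip
    deploy→fetch: fetch black — skip
    deploy→index: index black — skip
  deploy black
  notify→pack: pack black — skip
notify black
scan gray
  scan→deploy: deploy black — skip
  scan→fetch: fetch black — skip
scan black
build gray
  build→fetch: fetch black — skip
  build→scan: scan black — skip
  build→merge: merge black — skip
  build→index: index black — skip
build black
clean gray
  clean→build: build black — skip
  clean→notify: notify black — skip
  render gray
    render→merge: merge black — skip
  render black
  clean→sign: sign black — skip
  parse gray
  parse black
clean black
Every edge goes to a white or black vertex — no back edge, so the graph is acyclic.

No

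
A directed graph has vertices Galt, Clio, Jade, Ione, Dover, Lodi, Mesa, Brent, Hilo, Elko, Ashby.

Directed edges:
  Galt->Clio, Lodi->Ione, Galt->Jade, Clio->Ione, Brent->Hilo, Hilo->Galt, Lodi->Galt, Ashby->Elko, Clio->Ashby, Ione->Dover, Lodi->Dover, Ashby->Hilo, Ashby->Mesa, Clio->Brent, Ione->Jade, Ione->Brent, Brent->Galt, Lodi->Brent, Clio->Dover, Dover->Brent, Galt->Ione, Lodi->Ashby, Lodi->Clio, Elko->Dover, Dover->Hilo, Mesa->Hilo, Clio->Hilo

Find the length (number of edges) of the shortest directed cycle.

For each vertex v, BFS finds the shortest path from v back to v.
The shortest such closed walk is Galt → Clio → Brent → Galt, length 3.

3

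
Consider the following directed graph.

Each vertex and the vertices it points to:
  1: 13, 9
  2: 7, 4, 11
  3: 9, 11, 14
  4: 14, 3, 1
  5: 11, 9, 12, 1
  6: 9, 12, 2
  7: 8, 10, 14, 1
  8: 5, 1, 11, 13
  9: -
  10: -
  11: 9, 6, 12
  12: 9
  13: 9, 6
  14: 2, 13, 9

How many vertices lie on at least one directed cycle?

A vertex is on a directed cycle iff it belongs to a strongly connected component of size ≥ 2 (or has a self-loop).
The vertices on cycles are {1, 2, 3, 4, 5, 6, 7, 8, 11, 13, 14} — 11 in total.

11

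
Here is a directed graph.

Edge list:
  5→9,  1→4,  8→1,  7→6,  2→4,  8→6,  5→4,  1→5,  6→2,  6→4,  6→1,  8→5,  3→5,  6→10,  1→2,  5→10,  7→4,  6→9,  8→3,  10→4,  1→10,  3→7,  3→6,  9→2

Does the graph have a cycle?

No

DFS with white/gray/black marking, starting from 8:
8 gray
  3 gray
    7 gray
      6 gray
        4 gray
        4 black
        1 gray
          1→4: 4 black — skip
          5 gray
            9 gray
              2 gray
                2→4: 4 black — skip
              2 black
            9 black
            10 gray
              10→4: 4 black — skip
            10 black
            5→4: 4 black — skip
          5 black
          1→10: 10 black — skip
          1→2: 2 black — skip
        1 black
        6→2: 2 black — skip
        6→10: 10 black — skip
        6→9: 9 black — skip
      6 black
      7→4: 4 black — skip
    7 black
    3→5: 5 black — skip
    3→6: 6 black — skip
  3 black
  8→6: 6 black — skip
  8→5: 5 black — skip
  8→1: 1 black — skip
8 black
Every edge goes to a white or black vertex — no back edge, so the graph is acyclic.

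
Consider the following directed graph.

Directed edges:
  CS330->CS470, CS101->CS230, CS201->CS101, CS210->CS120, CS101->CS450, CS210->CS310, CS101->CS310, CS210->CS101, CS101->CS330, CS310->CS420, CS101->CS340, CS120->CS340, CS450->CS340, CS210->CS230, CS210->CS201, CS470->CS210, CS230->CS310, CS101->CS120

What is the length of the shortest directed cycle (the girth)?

4

For each vertex v, BFS finds the shortest path from v back to v.
The shortest such closed walk is CS470 → CS210 → CS101 → CS330 → CS470, length 4.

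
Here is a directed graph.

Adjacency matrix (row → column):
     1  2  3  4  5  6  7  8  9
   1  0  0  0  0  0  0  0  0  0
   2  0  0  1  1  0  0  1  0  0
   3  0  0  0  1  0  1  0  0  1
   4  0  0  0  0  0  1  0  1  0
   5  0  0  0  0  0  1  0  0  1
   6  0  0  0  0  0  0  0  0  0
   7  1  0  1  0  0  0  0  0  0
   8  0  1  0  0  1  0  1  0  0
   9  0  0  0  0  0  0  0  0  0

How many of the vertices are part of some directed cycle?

5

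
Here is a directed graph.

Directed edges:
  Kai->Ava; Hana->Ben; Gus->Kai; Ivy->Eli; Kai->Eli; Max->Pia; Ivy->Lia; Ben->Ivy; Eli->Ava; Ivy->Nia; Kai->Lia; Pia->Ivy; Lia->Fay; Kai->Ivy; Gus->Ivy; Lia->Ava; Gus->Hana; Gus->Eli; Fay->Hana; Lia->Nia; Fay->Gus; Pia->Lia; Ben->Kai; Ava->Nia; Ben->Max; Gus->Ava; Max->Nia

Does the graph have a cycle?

DFS with white/gray/black marking, starting from Ivy:
Ivy gray
  Eli gray
    Ava gray
      Nia gray
      Nia black
    Ava black
  Eli black
  Lia gray
    Fay gray
      Hana gray
        Ben gray
          Max gray
            Pia gray
              Pia→Lia: Lia is gray → back edge
Back edge found, so a cycle exists: Lia → Fay → Hana → Ben → Max → Pia → Lia.

Yes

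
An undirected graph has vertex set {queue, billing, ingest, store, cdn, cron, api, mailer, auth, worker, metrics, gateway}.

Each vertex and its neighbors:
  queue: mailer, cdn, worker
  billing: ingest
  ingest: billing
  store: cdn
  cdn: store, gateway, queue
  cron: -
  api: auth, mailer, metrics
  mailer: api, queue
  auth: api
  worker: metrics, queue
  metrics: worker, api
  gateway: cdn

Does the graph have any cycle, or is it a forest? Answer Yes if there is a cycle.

DFS, tracking each vertex's parent; an edge to a visited non-parent vertex closes a cycle.
Start from mailer:
visit mailer (parent –)
  visit api (parent mailer)
    visit auth (parent api)
      auth–api: parent, skip
    api–mailer: parent, skip
    visit metrics (parent api)
      visit worker (parent metrics)
        worker–metrics: parent, skip
        visit queue (parent worker)
          queue–mailer: mailer visited and ≠ parent → cycle
Cycle: mailer – api – metrics – worker – queue – mailer.

Yes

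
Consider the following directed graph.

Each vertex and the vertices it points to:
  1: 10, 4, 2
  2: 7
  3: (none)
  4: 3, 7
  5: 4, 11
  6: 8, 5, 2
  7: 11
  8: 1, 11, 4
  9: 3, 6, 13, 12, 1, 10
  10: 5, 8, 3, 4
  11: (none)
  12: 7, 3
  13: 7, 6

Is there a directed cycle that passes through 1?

1 is on a cycle iff 1 can reach itself via ≥1 edge.
1 → 10 → 8 → 1 — yes.

Yes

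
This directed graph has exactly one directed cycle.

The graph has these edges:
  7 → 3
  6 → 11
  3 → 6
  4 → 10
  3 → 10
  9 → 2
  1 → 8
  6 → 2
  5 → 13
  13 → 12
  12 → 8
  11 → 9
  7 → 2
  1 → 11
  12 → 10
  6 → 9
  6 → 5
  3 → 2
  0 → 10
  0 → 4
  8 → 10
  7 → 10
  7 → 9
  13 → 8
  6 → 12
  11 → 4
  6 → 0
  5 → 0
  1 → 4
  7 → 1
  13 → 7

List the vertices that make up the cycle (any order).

3, 5, 6, 7, 13

DFS with gray/black marking from 7:
7 gray
  2 gray
  2 black
  1 gray
    4 gray
      10 gray
      10 black
    4 black
    8 gray
      8→10: 10 black — skip
    8 black
    11 gray
      9 gray
        9→2: 2 black — skip
      9 black
      11→4: 4 black — skip
    11 black
  1 black
  7→10: 10 black — skip
  7→9: 9 black — skip
  3 gray
    3→2: 2 black — skip
    6 gray
      5 gray
        13 gray
          13→8: 8 black — skip
          12 gray
            12→10: 10 black — skip
            12→8: 8 black — skip
          12 black
          13→7: 7 is gray → back edge
Back edge closes the cycle 7 → 3 → 6 → 5 → 13 → 7; its vertices are {3, 5, 6, 7, 13}.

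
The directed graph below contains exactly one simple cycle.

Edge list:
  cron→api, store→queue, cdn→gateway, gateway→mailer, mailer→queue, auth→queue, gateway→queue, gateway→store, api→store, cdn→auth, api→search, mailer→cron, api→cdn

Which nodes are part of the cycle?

DFS with gray/black marking from cron:
cron gray
  api gray
    cdn gray
      auth gray
        queue gray
        queue black
      auth black
      gateway gray
        gateway→queue: queue black — skip
        store gray
          store→queue: queue black — skip
        store black
        mailer gray
          mailer→cron: cron is gray → back edge
Back edge closes the cycle cron → api → cdn → gateway → mailer → cron; its vertices are {api, cdn, cron, mailer, gateway}.

api, cdn, cron, mailer, gateway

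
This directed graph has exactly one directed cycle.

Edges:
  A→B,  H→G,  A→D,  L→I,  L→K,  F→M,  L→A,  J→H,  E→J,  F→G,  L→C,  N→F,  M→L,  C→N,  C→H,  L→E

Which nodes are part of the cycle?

C, F, L, M, N

DFS with gray/black marking from M:
M gray
  L gray
    I gray
    I black
    E gray
      J gray
        H gray
          G gray
          G black
        H black
      J black
    E black
    C gray
      N gray
        F gray
          F→G: G black — skip
          F→M: M is gray → back edge
Back edge closes the cycle M → L → C → N → F → M; its vertices are {C, F, L, M, N}.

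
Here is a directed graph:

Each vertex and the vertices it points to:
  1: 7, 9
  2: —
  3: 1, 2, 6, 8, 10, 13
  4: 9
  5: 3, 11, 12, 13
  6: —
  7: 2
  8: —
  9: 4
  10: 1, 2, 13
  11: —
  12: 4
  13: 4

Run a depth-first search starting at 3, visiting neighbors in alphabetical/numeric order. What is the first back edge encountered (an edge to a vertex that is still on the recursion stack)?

4→9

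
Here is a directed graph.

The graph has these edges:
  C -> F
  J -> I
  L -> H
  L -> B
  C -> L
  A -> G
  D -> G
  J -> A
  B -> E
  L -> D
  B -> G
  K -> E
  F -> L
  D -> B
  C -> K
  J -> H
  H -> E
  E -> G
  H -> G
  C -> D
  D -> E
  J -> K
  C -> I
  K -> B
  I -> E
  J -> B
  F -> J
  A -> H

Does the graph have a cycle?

No

DFS with white/gray/black marking, starting from K:
K gray
  B gray
    G gray
    G black
    E gray
      E→G: G black — skip
    E black
  B black
  K→E: E black — skip
K black
A gray
  H gray
    H→G: G black — skip
    H→E: E black — skip
  H black
  A→G: G black — skip
A black
C gray
  C→K: K black — skip
  F gray
    L gray
      L→B: B black — skip
      D gray
        D→B: B black — skip
        D→E: E black — skip
        D→G: G black — skip
      D black
      L→H: H black — skip
    L black
    J gray
      J→H: H black — skip
      J→B: B black — skip
      J→A: A black — skip
      J→K: K black — skip
      I gray
        I→E: E black — skip
      I black
    J black
  F black
  C→D: D black — skip
  C→L: L black — skip
  C→I: I black — skip
C black
Every edge goes to a white or black vertex — no back edge, so the graph is acyclic.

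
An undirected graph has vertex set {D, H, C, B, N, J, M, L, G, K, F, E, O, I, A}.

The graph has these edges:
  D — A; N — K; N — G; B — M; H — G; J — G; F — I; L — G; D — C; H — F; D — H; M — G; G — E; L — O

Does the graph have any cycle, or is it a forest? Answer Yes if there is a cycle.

No

DFS, tracking each vertex's parent; an edge to a visited non-parent vertex closes a cycle.
Start from M:
visit M (parent –)
  visit B (parent M)
    B–M: parent, skip
  visit G (parent M)
    visit H (parent G)
      visit F (parent H)
        visit I (parent F)
          I–F: parent, skip
        F–H: parent, skip
      H–G: parent, skip
      visit D (parent H)
        visit A (parent D)
          A–D: parent, skip
        visit C (parent D)
          C–D: parent, skip
        D–H: parent, skip
    visit L (parent G)
      visit O (parent L)
        O–L: parent, skip
      L–G: parent, skip
    visit J (parent G)
      J–G: parent, skip
    visit E (parent G)
      E–G: parent, skip
    visit N (parent G)
      N–G: parent, skip
      visit K (parent N)
        K–N: parent, skip
    G–M: parent, skip
No non-parent visited neighbor found — the graph is a forest.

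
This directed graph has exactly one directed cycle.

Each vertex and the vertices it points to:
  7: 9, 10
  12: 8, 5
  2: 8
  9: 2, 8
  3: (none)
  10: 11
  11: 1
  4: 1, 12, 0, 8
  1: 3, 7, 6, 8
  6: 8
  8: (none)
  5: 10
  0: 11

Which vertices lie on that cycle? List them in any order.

DFS with gray/black marking from 1:
1 gray
  3 gray
  3 black
  7 gray
    9 gray
      2 gray
        8 gray
        8 black
      2 black
      9→8: 8 black — skip
    9 black
    10 gray
      11 gray
        11→1: 1 is gray → back edge
Back edge closes the cycle 1 → 7 → 10 → 11 → 1; its vertices are {1, 7, 10, 11}.

1, 7, 10, 11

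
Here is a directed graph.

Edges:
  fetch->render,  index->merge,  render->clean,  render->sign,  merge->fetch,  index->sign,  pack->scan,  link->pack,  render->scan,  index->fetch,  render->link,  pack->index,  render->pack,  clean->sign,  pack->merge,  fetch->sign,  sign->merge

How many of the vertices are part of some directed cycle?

A vertex is on a directed cycle iff it belongs to a strongly connected component of size ≥ 2 (or has a self-loop).
The vertices on cycles are {link, pack, sign, clean, fetch, index, merge, render} — 8 in total.

8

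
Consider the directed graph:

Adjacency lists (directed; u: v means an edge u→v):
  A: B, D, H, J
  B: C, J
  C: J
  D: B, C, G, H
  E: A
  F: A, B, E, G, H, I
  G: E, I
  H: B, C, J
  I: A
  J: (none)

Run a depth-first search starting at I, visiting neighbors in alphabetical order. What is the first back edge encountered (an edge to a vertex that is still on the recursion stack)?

E→A

DFS from I (visiting neighbors in alphabetical order); mark gray on enter, black on exit:
I gray
  A gray
    B gray
      C gray
        J gray
        J black
      C black
      B→J: J black — skip
    B black
    D gray
      D→B: B black — skip
      D→C: C black — skip
      G gray
        E gray
          E→A: A is gray → back edge
First back edge: E → A.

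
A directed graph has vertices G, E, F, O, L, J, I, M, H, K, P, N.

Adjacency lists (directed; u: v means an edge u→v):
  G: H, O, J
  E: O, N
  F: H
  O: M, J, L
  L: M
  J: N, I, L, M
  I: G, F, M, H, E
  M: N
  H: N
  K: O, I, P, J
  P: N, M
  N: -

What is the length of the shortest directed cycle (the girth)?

3

For each vertex v, BFS finds the shortest path from v back to v.
The shortest such closed walk is I → G → J → I, length 3.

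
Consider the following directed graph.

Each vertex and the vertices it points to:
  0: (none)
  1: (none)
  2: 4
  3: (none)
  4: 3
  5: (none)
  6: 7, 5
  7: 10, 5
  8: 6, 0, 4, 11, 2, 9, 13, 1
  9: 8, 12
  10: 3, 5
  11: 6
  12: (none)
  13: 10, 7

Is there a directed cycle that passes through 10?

No

10 lies on a cycle iff there is a path from 10 back to itself.
Exploring from 10, it never reaches itself; equivalently, its strongly connected component is a singleton.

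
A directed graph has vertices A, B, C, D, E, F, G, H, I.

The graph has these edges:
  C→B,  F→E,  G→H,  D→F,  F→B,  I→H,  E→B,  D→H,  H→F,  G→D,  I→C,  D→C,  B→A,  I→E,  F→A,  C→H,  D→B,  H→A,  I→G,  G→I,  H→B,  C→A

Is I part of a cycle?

I is on a cycle iff I can reach itself via ≥1 edge.
I → G → I — yes.

Yes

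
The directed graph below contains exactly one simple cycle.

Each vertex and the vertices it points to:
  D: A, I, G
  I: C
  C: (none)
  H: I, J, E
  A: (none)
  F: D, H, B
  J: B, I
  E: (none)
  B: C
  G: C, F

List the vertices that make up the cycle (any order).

DFS with gray/black marking from G:
G gray
  C gray
  C black
  F gray
    D gray
      A gray
      A black
      I gray
        I→C: C black — skip
      I black
      D→G: G is gray → back edge
Back edge closes the cycle G → F → D → G; its vertices are {D, F, G}.

D, F, G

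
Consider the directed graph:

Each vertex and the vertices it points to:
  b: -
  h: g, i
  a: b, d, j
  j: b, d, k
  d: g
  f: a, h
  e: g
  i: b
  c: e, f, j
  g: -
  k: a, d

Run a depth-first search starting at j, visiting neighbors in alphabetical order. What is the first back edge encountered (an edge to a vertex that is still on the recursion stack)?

a->j

DFS from j (visiting neighbors in alphabetical order); mark gray on enter, black on exit:
j gray
  b gray
  b black
  d gray
    g gray
    g black
  d black
  k gray
    a gray
      a→b: b black — skip
      a→d: d black — skip
      a→j: j is gray → back edge
First back edge: a → j.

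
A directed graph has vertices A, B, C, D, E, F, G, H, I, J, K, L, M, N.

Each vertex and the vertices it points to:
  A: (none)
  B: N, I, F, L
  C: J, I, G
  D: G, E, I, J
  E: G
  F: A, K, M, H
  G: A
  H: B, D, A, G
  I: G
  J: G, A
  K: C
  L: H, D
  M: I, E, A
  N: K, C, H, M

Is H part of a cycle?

Yes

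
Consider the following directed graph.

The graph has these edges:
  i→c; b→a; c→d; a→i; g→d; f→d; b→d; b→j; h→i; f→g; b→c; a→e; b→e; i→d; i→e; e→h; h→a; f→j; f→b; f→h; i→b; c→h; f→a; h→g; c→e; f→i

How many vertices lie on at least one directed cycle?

6

A vertex is on a directed cycle iff it belongs to a strongly connected component of size ≥ 2 (or has a self-loop).
The vertices on cycles are {a, b, c, e, h, i} — 6 in total.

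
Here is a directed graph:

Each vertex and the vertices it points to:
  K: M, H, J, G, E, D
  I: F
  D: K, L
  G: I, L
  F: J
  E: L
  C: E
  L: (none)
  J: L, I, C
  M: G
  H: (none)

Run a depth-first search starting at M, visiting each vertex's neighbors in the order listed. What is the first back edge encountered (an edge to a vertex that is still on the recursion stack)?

DFS from M (visiting each vertex's neighbors in the order listed); mark gray on enter, black on exit:
M gray
  G gray
    I gray
      F gray
        J gray
          L gray
          L black
          J→I: I is gray → back edge
First back edge: J → I.

J->I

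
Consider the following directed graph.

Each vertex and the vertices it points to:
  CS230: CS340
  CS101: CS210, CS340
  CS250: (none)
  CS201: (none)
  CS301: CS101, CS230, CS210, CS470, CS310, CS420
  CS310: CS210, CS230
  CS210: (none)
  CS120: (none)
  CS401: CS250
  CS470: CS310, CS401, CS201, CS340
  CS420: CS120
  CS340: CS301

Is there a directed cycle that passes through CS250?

No

CS250 lies on a cycle iff there is a path from CS250 back to itself.
Exploring from CS250, it never reaches itself; equivalently, its strongly connected component is a singleton.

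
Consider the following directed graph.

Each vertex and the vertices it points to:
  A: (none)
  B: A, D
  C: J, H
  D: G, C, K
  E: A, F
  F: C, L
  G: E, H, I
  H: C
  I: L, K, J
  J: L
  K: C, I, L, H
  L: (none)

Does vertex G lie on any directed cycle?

G lies on a cycle iff there is a path from G back to itself.
Exploring from G, it never reaches itself; equivalently, its strongly connected component is a singleton.

No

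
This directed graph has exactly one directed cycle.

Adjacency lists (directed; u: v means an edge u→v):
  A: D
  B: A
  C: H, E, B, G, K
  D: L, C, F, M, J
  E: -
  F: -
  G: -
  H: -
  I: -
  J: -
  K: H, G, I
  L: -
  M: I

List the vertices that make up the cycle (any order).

DFS with gray/black marking from D:
D gray
  L gray
  L black
  C gray
    H gray
    H black
    E gray
    E black
    B gray
      A gray
        A→D: D is gray → back edge
Back edge closes the cycle D → C → B → A → D; its vertices are {A, B, C, D}.

A, B, C, D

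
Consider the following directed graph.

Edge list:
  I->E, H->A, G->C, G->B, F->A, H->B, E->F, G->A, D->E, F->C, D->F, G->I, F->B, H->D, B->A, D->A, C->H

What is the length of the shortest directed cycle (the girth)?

4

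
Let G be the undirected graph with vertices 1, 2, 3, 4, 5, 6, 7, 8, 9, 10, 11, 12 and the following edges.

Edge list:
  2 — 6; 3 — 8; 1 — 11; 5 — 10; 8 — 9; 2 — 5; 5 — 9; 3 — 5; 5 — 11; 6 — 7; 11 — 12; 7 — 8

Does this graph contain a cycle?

Yes

DFS, tracking each vertex's parent; an edge to a visited non-parent vertex closes a cycle.
Start from 6:
visit 6 (parent –)
  visit 7 (parent 6)
    7–6: parent, skip
    visit 8 (parent 7)
      visit 9 (parent 8)
        visit 5 (parent 9)
          visit 3 (parent 5)
            3–8: 8 visited and ≠ parent → cycle
Cycle: 8 – 9 – 5 – 3 – 8.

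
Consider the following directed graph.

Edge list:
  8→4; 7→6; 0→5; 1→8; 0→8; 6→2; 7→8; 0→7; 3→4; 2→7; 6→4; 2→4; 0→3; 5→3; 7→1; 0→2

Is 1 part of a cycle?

1 lies on a cycle iff there is a path from 1 back to itself.
Exploring from 1, it never reaches itself; equivalently, its strongly connected component is a singleton.

No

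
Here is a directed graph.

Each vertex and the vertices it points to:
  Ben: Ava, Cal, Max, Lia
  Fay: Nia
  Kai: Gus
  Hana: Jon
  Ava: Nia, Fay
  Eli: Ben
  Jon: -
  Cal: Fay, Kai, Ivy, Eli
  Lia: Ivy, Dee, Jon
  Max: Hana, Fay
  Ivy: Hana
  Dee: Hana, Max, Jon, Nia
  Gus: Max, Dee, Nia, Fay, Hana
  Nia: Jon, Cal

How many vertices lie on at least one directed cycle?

A vertex is on a directed cycle iff it belongs to a strongly connected component of size ≥ 2 (or has a self-loop).
The vertices on cycles are {Ava, Ben, Cal, Dee, Eli, Fay, Gus, Kai, Lia, Max, Nia} — 11 in total.

11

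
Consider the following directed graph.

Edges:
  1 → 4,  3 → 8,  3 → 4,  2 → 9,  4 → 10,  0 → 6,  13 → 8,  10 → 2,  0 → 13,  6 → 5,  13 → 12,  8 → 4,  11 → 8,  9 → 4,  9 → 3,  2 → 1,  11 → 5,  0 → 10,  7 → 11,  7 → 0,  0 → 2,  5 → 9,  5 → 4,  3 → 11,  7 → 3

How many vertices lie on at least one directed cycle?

A vertex is on a directed cycle iff it belongs to a strongly connected component of size ≥ 2 (or has a self-loop).
The vertices on cycles are {1, 2, 3, 4, 5, 8, 9, 10, 11} — 9 in total.

9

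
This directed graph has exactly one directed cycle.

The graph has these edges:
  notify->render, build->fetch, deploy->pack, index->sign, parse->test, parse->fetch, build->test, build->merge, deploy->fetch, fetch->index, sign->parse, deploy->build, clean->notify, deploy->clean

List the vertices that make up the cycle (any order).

sign, fetch, index, parse

DFS with gray/black marking from fetch:
fetch gray
  index gray
    sign gray
      parse gray
        parse→fetch: fetch is gray → back edge
Back edge closes the cycle fetch → index → sign → parse → fetch; its vertices are {sign, fetch, index, parse}.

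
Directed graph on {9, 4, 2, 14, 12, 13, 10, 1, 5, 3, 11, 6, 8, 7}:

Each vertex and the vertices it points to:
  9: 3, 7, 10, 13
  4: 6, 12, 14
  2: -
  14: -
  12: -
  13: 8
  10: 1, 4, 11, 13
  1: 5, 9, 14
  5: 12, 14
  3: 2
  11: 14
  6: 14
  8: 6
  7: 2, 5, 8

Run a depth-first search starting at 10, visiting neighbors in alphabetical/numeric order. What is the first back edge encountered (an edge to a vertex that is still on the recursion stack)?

DFS from 10 (visiting neighbors in alphabetical/numeric order); mark gray on enter, black on exit:
10 gray
  1 gray
    5 gray
      12 gray
      12 black
      14 gray
      14 black
    5 black
    9 gray
      3 gray
        2 gray
        2 black
      3 black
      7 gray
        7→2: 2 black — skip
        7→5: 5 black — skip
        8 gray
          6 gray
            6→14: 14 black — skip
          6 black
        8 black
      7 black
      9→10: 10 is gray → back edge
First back edge: 9 → 10.

9->10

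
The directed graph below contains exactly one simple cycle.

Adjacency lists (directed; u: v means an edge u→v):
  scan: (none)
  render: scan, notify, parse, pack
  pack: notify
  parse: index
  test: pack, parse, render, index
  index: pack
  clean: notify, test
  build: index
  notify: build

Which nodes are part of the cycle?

DFS with gray/black marking from notify:
notify gray
  build gray
    index gray
      pack gray
        pack→notify: notify is gray → back edge
Back edge closes the cycle notify → build → index → pack → notify; its vertices are {pack, build, index, notify}.

pack, build, index, notify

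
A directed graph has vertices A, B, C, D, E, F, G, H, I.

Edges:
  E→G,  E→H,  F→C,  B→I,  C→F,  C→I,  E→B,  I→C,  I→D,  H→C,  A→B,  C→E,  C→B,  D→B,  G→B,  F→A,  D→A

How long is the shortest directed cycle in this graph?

For each vertex v, BFS finds the shortest path from v back to v.
The shortest such closed walk is C → I → C, length 2.

2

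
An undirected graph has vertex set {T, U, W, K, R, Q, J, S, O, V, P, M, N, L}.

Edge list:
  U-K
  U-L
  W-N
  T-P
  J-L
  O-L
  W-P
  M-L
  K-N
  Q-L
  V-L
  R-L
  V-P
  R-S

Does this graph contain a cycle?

Yes

DFS, tracking each vertex's parent; an edge to a visited non-parent vertex closes a cycle.
Start from Q:
visit Q (parent –)
  visit L (parent Q)
    visit O (parent L)
      O–L: parent, skip
    visit J (parent L)
      J–L: parent, skip
    visit U (parent L)
      U–L: parent, skip
      visit K (parent U)
        visit N (parent K)
          N–K: parent, skip
          visit W (parent N)
            visit P (parent W)
              visit V (parent P)
                V–L: L visited and ≠ parent → cycle
Cycle: L – U – K – N – W – P – V – L.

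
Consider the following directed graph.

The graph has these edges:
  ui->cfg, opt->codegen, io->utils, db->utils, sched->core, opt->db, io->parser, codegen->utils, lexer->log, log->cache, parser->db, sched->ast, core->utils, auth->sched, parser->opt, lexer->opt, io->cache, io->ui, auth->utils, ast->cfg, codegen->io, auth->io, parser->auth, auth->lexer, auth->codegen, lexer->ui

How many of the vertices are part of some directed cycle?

6

A vertex is on a directed cycle iff it belongs to a strongly connected component of size ≥ 2 (or has a self-loop).
The vertices on cycles are {io, opt, auth, lexer, parser, codegen} — 6 in total.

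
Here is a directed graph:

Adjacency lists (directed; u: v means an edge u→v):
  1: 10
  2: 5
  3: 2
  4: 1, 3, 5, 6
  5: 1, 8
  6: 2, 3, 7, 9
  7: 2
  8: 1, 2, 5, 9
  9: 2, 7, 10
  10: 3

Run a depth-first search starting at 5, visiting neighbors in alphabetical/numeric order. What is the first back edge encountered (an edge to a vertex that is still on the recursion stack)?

2->5

DFS from 5 (visiting neighbors in alphabetical/numeric order); mark gray on enter, black on exit:
5 gray
  1 gray
    10 gray
      3 gray
        2 gray
          2→5: 5 is gray → back edge
First back edge: 2 → 5.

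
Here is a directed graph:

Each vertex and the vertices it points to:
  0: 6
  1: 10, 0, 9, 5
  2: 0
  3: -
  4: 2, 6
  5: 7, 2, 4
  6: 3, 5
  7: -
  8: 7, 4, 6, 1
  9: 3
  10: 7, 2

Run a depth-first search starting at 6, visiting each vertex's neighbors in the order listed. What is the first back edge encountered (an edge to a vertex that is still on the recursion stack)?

0→6

DFS from 6 (visiting each vertex's neighbors in the order listed); mark gray on enter, black on exit:
6 gray
  3 gray
  3 black
  5 gray
    7 gray
    7 black
    2 gray
      0 gray
        0→6: 6 is gray → back edge
First back edge: 0 → 6.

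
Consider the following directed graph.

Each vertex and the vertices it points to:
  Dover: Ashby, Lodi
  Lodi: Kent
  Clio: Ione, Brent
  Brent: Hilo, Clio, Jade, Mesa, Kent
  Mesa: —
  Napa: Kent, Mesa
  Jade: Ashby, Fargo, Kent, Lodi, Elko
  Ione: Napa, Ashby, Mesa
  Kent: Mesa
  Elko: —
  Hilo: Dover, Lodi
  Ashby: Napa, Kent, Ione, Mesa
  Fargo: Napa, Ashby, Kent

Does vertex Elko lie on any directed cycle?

No

Elko lies on a cycle iff there is a path from Elko back to itself.
Exploring from Elko, it never reaches itself; equivalently, its strongly connected component is a singleton.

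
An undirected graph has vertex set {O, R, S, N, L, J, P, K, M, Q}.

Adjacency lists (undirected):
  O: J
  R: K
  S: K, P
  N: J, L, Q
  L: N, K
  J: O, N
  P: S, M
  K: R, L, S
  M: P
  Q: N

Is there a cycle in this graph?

DFS, tracking each vertex's parent; an edge to a visited non-parent vertex closes a cycle.
Start from P:
visit P (parent –)
  visit S (parent P)
    visit K (parent S)
      visit R (parent K)
        R–K: parent, skip
      visit L (parent K)
        visit N (parent L)
          visit J (parent N)
            visit O (parent J)
              O–J: parent, skip
            J–N: parent, skip
          N–L: parent, skip
          visit Q (parent N)
            Q–N: parent, skip
        L–K: parent, skip
      K–S: parent, skip
    S–P: parent, skip
  visit M (parent P)
    M–P: parent, skip
No non-parent visited neighbor found — the graph is a forest.

No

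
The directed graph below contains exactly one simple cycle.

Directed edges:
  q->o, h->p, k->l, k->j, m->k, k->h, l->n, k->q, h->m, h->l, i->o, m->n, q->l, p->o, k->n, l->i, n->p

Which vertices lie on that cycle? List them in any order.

h, k, m

DFS with gray/black marking from k:
k gray
  j gray
  j black
  q gray
    l gray
      n gray
        p gray
          o gray
          o black
        p black
      n black
      i gray
        i→o: o black — skip
      i black
    l black
    q→o: o black — skip
  q black
  h gray
    h→l: l black — skip
    h→p: p black — skip
    m gray
      m→n: n black — skip
      m→k: k is gray → back edge
Back edge closes the cycle k → h → m → k; its vertices are {h, k, m}.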